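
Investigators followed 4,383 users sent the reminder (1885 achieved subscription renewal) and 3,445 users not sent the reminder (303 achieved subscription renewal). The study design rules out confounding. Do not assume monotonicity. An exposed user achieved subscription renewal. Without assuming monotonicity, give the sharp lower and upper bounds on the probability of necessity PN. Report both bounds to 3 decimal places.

0.795 ≤ PN ≤ 1.000

p₁ = P(outcome | exposed) = 1885/4383 = 0.43007
p₀ = P(outcome | unexposed) = 303/3445 = 0.087954
Under exogeneity alone the bounds on PN are max{0,(p₁−p₀)/p₁} ≤ PN ≤ min{1,(1−p₀)/p₁}.
  lower = (p₁ − p₀)/p₁ = 0.34212 / 0.43007 ≈ 0.7955
  upper = min{1, (1 − p₀)/p₁} = 0.91205 / 0.43007 ≈ 2.1207 → capped at 1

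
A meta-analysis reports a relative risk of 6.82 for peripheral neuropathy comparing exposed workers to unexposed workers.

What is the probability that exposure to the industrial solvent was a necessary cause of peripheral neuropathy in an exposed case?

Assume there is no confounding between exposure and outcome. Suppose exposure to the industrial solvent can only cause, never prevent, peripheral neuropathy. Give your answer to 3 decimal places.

PN ≈ 0.853

Under exogeneity and monotonicity, PN = (RR − 1) / RR = 1 − 1/RR.
PN = (6.82 − 1) / 6.82 = 5.82 / 6.82 ≈ 0.8534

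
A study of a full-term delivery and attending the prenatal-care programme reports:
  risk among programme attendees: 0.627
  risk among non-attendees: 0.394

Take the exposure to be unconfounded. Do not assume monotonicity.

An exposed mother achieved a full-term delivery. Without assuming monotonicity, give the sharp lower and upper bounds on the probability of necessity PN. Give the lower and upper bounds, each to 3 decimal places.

Let p₁ = 0.627, p₀ = 0.394.
Under exogeneity alone the bounds on PN are max{0,(p₁−p₀)/p₁} ≤ PN ≤ min{1,(1−p₀)/p₁}.
  lower = (p₁ − p₀)/p₁ = 0.233 / 0.627 ≈ 0.3716
  upper = min{1, (1 − p₀)/p₁} = 0.606 / 0.627 ≈ 0.9665

0.372 ≤ PN ≤ 0.967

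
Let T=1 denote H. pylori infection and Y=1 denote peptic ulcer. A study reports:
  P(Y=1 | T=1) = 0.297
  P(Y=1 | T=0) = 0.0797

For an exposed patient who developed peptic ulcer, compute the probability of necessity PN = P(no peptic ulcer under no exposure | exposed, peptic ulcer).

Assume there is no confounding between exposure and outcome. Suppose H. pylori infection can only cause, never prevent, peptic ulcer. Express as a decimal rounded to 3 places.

PN ≈ 0.732

Let p₁ = 0.297, p₀ = 0.0797.
Under exogeneity and monotonicity, PN = (p₁ − p₀) / p₁.
PN = (0.297 − 0.0797) / 0.297 = 0.2173 / 0.297 ≈ 0.7316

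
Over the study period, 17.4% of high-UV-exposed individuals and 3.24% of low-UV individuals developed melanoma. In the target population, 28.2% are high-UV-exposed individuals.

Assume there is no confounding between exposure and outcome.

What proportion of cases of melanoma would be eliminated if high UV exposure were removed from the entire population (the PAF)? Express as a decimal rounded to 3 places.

PAF ≈ 0.552

p₁ = 0.174, p₀ = 0.0324.
Overall risk P(Y=1) = π·p₁ + (1−π)·p₀ = 0.282×0.174 + 0.718×0.0324 = 0.072331.
Under exogeneity, PAF = [P(Y=1) − p₀] / P(Y=1).
PAF = (0.072331 − 0.0324) / 0.072331 ≈ 0.5521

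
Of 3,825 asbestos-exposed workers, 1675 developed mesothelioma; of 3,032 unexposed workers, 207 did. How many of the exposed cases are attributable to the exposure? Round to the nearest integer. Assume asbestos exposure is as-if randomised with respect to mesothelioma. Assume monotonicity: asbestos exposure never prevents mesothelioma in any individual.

about 1414 cases

p₁ = P(outcome | exposed) = 1675/3825 = 0.43791
p₀ = P(outcome | unexposed) = 207/3032 = 0.068272
PN = (p₁ − p₀)/p₁ = (0.43791 − 0.068272) / 0.43791 ≈ 0.84410.
Attributable cases ≈ PN × (exposed cases) = 0.84410 × 1675 ≈ 1413.86.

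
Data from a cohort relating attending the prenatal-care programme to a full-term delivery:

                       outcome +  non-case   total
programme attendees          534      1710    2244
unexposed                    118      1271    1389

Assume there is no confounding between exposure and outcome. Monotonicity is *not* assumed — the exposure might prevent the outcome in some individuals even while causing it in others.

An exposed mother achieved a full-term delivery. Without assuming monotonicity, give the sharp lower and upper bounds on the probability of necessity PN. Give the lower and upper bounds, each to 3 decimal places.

0.643 ≤ PN ≤ 1.000

p₁ = P(outcome | exposed) = 534/2244 = 0.23797
p₀ = P(outcome | unexposed) = 118/1389 = 0.084953
Under exogeneity alone the bounds on PN are max{0,(p₁−p₀)/p₁} ≤ PN ≤ min{1,(1−p₀)/p₁}.
  lower = (p₁ − p₀)/p₁ = 0.15301 / 0.23797 ≈ 0.6430
  upper = min{1, (1 − p₀)/p₁} = 0.91505 / 0.23797 ≈ 3.8453 → capped at 1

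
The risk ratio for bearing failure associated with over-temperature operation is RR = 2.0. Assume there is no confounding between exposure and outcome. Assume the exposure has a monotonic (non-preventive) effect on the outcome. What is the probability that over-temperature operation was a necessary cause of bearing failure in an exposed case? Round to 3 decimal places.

PN ≈ 0.500

Under exogeneity and monotonicity, PN = (RR − 1) / RR = 1 − 1/RR.
PN = (2.0 − 1) / 2.0 = 1 / 2.0 ≈ 0.5000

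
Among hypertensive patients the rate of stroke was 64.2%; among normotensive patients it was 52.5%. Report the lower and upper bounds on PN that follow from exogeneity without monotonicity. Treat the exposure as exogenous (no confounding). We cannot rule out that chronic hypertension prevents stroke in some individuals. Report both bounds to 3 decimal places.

0.182 ≤ PN ≤ 0.740

p₁ = 0.642, p₀ = 0.525.
Under exogeneity alone the bounds on PN are max{0,(p₁−p₀)/p₁} ≤ PN ≤ min{1,(1−p₀)/p₁}.
  lower = (p₁ − p₀)/p₁ = 0.117 / 0.642 ≈ 0.1822
  upper = min{1, (1 − p₀)/p₁} = 0.475 / 0.642 ≈ 0.7399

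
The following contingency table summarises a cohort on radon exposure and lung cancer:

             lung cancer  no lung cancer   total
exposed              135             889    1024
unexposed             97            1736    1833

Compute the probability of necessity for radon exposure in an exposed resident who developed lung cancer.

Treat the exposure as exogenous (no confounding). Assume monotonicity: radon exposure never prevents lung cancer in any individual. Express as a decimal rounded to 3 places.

PN ≈ 0.599

p₁ = P(outcome | exposed) = 135/1024 = 0.13184
p₀ = P(outcome | unexposed) = 97/1833 = 0.052919
Under exogeneity and monotonicity, PN = (p₁ − p₀) / p₁.
PN = (0.13184 − 0.052919) / 0.13184 = 0.078917 / 0.13184 ≈ 0.5986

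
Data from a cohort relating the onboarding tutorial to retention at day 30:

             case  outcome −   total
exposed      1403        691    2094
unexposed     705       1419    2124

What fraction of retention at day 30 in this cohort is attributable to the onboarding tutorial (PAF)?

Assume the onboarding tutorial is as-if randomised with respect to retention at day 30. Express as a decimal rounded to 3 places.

p₁ = P(outcome | exposed) = 1403/2094 = 0.67001
p₀ = P(outcome | unexposed) = 705/2124 = 0.33192
Exposure prevalence π = 2094/4218 = 0.49644; overall risk P(Y=1) = 0.49976.
Under exogeneity, PAF = [P(Y=1) − p₀]/P(Y=1).
PAF = (0.49976 − 0.33192) / 0.49976 ≈ 0.3358

PAF ≈ 0.336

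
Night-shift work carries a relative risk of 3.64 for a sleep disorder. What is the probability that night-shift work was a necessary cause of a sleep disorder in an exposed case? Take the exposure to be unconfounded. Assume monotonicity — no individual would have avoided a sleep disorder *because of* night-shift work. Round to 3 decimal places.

Under exogeneity and monotonicity, PN = (RR − 1) / RR = 1 − 1/RR.
PN = (3.64 − 1) / 3.64 = 2.64 / 3.64 ≈ 0.7253

PN ≈ 0.725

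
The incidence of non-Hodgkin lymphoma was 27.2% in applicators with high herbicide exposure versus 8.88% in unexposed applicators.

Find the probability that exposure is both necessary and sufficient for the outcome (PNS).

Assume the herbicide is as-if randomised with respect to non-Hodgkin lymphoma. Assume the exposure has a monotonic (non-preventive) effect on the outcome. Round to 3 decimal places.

p₁ = 0.272, p₀ = 0.0888.
Under exogeneity and monotonicity, PNS = p₁ − p₀.
PNS = 0.272 − 0.0888 = 0.1832

PNS ≈ 0.183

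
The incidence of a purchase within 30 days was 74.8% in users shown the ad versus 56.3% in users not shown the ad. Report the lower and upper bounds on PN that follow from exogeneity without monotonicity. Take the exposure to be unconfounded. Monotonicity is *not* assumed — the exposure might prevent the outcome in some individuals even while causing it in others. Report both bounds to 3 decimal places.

p₁ = 0.748, p₀ = 0.563.
Under exogeneity alone the bounds on PN are max{0,(p₁−p₀)/p₁} ≤ PN ≤ min{1,(1−p₀)/p₁}.
  lower = (p₁ − p₀)/p₁ = 0.185 / 0.748 ≈ 0.2473
  upper = min{1, (1 − p₀)/p₁} = 0.437 / 0.748 ≈ 0.5842

0.247 ≤ PN ≤ 0.584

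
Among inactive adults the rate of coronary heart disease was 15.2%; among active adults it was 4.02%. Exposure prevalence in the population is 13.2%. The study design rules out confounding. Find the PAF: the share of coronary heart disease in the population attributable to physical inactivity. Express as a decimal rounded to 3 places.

PAF ≈ 0.269

p₁ = 0.152, p₀ = 0.0402.
Overall risk P(Y=1) = π·p₁ + (1−π)·p₀ = 0.132×0.152 + 0.868×0.0402 = 0.054958.
Under exogeneity, PAF = [P(Y=1) − p₀] / P(Y=1).
PAF = (0.054958 − 0.0402) / 0.054958 ≈ 0.2685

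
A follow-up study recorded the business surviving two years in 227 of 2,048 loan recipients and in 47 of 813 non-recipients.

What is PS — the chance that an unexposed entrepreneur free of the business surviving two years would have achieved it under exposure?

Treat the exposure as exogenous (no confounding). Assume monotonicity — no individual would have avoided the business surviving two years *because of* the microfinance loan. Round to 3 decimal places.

p₁ = P(outcome | exposed) = 227/2048 = 0.11084
p₀ = P(outcome | unexposed) = 47/813 = 0.057811
Under exogeneity and monotonicity, PS = (p₁ − p₀) / (1 − p₀).
PS = (0.11084 − 0.057811) / (1 − 0.057811) = 0.053029 / 0.94219 ≈ 0.0563

PS ≈ 0.056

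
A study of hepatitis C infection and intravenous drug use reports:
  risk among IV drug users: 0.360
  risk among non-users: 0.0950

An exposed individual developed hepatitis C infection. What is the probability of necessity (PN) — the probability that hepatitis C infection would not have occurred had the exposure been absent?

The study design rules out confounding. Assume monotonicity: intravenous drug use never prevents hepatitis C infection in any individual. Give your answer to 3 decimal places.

PN ≈ 0.736

Let p₁ = 0.36, p₀ = 0.095.
Under exogeneity and monotonicity, PN = (p₁ − p₀) / p₁.
PN = (0.36 − 0.095) / 0.36 = 0.265 / 0.36 ≈ 0.7361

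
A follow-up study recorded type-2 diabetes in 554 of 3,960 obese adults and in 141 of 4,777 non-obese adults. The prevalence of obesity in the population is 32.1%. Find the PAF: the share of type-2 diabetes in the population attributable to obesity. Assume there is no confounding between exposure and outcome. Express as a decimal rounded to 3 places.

p₁ = P(outcome | exposed) = 554/3960 = 0.1399
p₀ = P(outcome | unexposed) = 141/4777 = 0.029516
Overall risk P(Y=1) = π·p₁ + (1−π)·p₀ = 0.321×0.1399 + 0.679×0.029516 = 0.064949.
Under exogeneity, PAF = [P(Y=1) − p₀] / P(Y=1).
PAF = (0.064949 − 0.029516) / 0.064949 ≈ 0.5455

PAF ≈ 0.546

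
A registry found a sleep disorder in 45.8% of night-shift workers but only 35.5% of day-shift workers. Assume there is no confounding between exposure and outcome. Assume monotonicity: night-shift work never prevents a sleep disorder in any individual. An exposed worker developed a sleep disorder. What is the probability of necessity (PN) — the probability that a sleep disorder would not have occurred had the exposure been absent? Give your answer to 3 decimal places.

p₁ = 0.458, p₀ = 0.355.
Under exogeneity and monotonicity, PN = (p₁ − p₀) / p₁.
PN = (0.458 − 0.355) / 0.458 = 0.103 / 0.458 ≈ 0.2249

PN ≈ 0.225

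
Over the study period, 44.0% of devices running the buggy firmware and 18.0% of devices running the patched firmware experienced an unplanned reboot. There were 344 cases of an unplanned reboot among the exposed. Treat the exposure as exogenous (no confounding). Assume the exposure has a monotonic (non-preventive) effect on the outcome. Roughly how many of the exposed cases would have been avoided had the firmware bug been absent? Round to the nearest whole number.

p₁ = 0.44, p₀ = 0.18.
PN = (p₁ − p₀)/p₁ = (0.44 − 0.18) / 0.44 ≈ 0.59091.
Attributable cases ≈ PN × (exposed cases) = 0.59091 × 344 ≈ 203.27.

about 203 cases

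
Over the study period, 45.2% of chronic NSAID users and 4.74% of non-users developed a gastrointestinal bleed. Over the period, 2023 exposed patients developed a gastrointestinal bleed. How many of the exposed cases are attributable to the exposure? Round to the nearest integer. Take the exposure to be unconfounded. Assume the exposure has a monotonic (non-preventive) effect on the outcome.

about 1811 cases

p₁ = 0.452, p₀ = 0.0474.
PN = (p₁ − p₀)/p₁ = (0.452 − 0.0474) / 0.452 ≈ 0.89513.
Attributable cases ≈ PN × (exposed cases) = 0.89513 × 2023 ≈ 1810.85.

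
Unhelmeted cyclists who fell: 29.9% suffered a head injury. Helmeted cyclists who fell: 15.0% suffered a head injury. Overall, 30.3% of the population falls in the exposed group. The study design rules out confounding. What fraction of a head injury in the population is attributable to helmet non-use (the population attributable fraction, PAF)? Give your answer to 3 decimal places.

PAF ≈ 0.231

p₁ = 0.299, p₀ = 0.15.
Overall risk P(Y=1) = π·p₁ + (1−π)·p₀ = 0.303×0.299 + 0.697×0.15 = 0.19515.
Under exogeneity, PAF = [P(Y=1) − p₀] / P(Y=1).
PAF = (0.19515 − 0.15) / 0.19515 ≈ 0.2313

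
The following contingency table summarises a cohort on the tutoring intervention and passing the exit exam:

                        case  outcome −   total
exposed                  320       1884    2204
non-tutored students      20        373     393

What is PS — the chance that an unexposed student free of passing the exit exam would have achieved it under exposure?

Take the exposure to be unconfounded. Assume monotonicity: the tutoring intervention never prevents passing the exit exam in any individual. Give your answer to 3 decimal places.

p₁ = P(outcome | exposed) = 320/2204 = 0.14519
p₀ = P(outcome | unexposed) = 20/393 = 0.050891
Under exogeneity and monotonicity, PS = (p₁ − p₀) / (1 − p₀).
PS = (0.14519 − 0.050891) / (1 − 0.050891) = 0.0943 / 0.94911 ≈ 0.0994

PS ≈ 0.099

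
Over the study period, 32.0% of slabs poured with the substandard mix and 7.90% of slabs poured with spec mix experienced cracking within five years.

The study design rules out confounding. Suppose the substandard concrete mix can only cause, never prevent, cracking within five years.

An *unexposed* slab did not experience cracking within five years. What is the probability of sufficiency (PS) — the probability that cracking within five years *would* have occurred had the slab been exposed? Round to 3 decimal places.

p₁ = 0.32, p₀ = 0.079.
Under exogeneity and monotonicity, PS = (p₁ − p₀) / (1 − p₀).
PS = (0.32 − 0.079) / (1 − 0.079) = 0.241 / 0.921 ≈ 0.2617

PS ≈ 0.262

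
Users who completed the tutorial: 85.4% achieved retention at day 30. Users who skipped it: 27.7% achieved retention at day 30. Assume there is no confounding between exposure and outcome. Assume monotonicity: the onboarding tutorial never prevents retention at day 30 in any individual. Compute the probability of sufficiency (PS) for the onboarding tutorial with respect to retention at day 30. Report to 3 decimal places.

p₁ = 0.854, p₀ = 0.277.
Under exogeneity and monotonicity, PS = (p₁ − p₀) / (1 − p₀).
PS = (0.854 − 0.277) / (1 − 0.277) = 0.577 / 0.723 ≈ 0.7981

PS ≈ 0.798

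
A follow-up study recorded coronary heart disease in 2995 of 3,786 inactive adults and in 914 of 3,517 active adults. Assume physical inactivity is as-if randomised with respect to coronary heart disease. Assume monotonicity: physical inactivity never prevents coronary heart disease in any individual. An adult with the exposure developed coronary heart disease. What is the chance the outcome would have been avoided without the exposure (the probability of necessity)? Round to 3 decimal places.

p₁ = P(outcome | exposed) = 2995/3786 = 0.79107
p₀ = P(outcome | unexposed) = 914/3517 = 0.25988
Under exogeneity and monotonicity, PN = (p₁ − p₀) / p₁.
PN = (0.79107 − 0.25988) / 0.79107 = 0.53119 / 0.79107 ≈ 0.6715

PN ≈ 0.671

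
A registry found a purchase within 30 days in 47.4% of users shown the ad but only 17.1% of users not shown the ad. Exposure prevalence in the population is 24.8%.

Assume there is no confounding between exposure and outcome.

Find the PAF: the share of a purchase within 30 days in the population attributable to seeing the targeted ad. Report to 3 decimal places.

PAF ≈ 0.305

p₁ = 0.474, p₀ = 0.171.
Overall risk P(Y=1) = π·p₁ + (1−π)·p₀ = 0.248×0.474 + 0.752×0.171 = 0.24614.
Under exogeneity, PAF = [P(Y=1) − p₀] / P(Y=1).
PAF = (0.24614 − 0.171) / 0.24614 ≈ 0.3053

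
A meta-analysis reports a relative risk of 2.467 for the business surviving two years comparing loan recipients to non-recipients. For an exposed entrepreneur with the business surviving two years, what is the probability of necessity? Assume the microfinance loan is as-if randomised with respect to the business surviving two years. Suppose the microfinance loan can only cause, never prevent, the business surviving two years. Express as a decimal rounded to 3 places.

Under exogeneity and monotonicity, PN = (RR − 1) / RR = 1 − 1/RR.
PN = (2.467 − 1) / 2.467 = 1.467 / 2.467 ≈ 0.5946

PN ≈ 0.595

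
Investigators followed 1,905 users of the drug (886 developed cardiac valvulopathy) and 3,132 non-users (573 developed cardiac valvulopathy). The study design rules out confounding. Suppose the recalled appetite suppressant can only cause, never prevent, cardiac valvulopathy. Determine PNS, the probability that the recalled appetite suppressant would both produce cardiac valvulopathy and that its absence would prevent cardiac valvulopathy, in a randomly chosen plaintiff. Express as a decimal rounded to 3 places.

PNS ≈ 0.282

p₁ = P(outcome | exposed) = 886/1905 = 0.46509
p₀ = P(outcome | unexposed) = 573/3132 = 0.18295
Under exogeneity and monotonicity, PNS = p₁ − p₀.
PNS = 0.46509 − 0.18295 = 0.28214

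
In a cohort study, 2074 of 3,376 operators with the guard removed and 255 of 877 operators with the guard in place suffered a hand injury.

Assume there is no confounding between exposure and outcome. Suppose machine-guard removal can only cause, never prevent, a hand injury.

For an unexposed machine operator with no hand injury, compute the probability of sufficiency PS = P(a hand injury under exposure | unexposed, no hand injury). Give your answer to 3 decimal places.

p₁ = P(outcome | exposed) = 2074/3376 = 0.61434
p₀ = P(outcome | unexposed) = 255/877 = 0.29076
Under exogeneity and monotonicity, PS = (p₁ − p₀) / (1 − p₀).
PS = (0.61434 − 0.29076) / (1 − 0.29076) = 0.32357 / 0.70924 ≈ 0.4562

PS ≈ 0.456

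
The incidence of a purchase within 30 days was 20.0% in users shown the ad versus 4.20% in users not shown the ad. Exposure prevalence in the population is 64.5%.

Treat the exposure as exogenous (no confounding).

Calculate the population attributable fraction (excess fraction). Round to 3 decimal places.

PAF ≈ 0.708

p₁ = 0.2, p₀ = 0.042.
Overall risk P(Y=1) = π·p₁ + (1−π)·p₀ = 0.645×0.2 + 0.355×0.042 = 0.14391.
Under exogeneity, PAF = [P(Y=1) − p₀] / P(Y=1).
PAF = (0.14391 − 0.042) / 0.14391 ≈ 0.7082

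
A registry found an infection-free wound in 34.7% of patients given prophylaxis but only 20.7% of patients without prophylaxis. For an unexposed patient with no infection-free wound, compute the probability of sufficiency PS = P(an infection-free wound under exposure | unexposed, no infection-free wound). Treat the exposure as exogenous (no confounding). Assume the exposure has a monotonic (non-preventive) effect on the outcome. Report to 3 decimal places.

PS ≈ 0.177

p₁ = 0.347, p₀ = 0.207.
Under exogeneity and monotonicity, PS = (p₁ − p₀) / (1 − p₀).
PS = (0.347 − 0.207) / (1 − 0.207) = 0.14 / 0.793 ≈ 0.1765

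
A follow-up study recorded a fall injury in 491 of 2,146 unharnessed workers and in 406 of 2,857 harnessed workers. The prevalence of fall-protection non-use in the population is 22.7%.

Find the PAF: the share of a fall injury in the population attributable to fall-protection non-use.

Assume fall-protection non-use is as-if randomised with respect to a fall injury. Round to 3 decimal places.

PAF ≈ 0.122

p₁ = P(outcome | exposed) = 491/2146 = 0.2288
p₀ = P(outcome | unexposed) = 406/2857 = 0.14211
Overall risk P(Y=1) = π·p₁ + (1−π)·p₀ = 0.227×0.2288 + 0.773×0.14211 = 0.16179.
Under exogeneity, PAF = [P(Y=1) − p₀] / P(Y=1).
PAF = (0.16179 − 0.14211) / 0.16179 ≈ 0.1216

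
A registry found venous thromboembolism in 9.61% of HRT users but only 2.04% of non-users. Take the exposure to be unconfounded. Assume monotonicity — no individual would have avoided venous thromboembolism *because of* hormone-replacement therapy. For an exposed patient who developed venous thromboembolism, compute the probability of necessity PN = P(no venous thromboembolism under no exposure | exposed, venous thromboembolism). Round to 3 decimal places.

PN ≈ 0.788

p₁ = 0.0961, p₀ = 0.0204.
Under exogeneity and monotonicity, PN = (p₁ − p₀) / p₁.
PN = (0.0961 − 0.0204) / 0.0961 = 0.0757 / 0.0961 ≈ 0.7877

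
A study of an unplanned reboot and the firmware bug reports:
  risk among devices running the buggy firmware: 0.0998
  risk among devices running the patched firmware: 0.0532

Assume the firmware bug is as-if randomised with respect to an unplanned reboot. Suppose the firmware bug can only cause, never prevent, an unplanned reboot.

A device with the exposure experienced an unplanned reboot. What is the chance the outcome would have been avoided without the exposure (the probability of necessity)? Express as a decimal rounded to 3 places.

Let p₁ = 0.0998, p₀ = 0.0532.
Under exogeneity and monotonicity, PN = (p₁ − p₀) / p₁.
PN = (0.0998 − 0.0532) / 0.0998 = 0.0466 / 0.0998 ≈ 0.4669

PN ≈ 0.467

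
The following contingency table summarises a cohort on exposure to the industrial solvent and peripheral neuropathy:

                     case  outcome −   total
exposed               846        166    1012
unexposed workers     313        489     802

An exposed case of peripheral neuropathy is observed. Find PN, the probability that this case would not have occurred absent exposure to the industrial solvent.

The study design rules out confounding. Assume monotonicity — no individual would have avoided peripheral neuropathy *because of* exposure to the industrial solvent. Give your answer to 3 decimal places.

PN ≈ 0.533

p₁ = P(outcome | exposed) = 846/1012 = 0.83597
p₀ = P(outcome | unexposed) = 313/802 = 0.39027
Under exogeneity and monotonicity, PN = (p₁ − p₀) / p₁.
PN = (0.83597 − 0.39027) / 0.83597 = 0.44569 / 0.83597 ≈ 0.5331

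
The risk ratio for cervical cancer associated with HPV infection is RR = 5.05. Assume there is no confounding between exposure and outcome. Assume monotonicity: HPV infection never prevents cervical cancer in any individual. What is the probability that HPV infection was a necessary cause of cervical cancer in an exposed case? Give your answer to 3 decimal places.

PN ≈ 0.802

Under exogeneity and monotonicity, PN = (RR − 1) / RR = 1 − 1/RR.
PN = (5.05 − 1) / 5.05 = 4.05 / 5.05 ≈ 0.8020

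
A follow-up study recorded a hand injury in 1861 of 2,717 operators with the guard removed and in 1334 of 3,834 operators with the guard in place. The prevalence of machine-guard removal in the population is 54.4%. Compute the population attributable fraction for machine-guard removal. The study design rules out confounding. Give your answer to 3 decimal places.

p₁ = P(outcome | exposed) = 1861/2717 = 0.68495
p₀ = P(outcome | unexposed) = 1334/3834 = 0.34794
Overall risk P(Y=1) = π·p₁ + (1−π)·p₀ = 0.544×0.68495 + 0.456×0.34794 = 0.53127.
Under exogeneity, PAF = [P(Y=1) − p₀] / P(Y=1).
PAF = (0.53127 − 0.34794) / 0.53127 ≈ 0.3451

PAF ≈ 0.345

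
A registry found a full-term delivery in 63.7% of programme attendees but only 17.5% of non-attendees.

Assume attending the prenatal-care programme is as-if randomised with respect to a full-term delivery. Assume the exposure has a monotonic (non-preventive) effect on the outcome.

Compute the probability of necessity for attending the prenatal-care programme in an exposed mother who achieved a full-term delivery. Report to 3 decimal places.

PN ≈ 0.725

p₁ = 0.637, p₀ = 0.175.
Under exogeneity and monotonicity, PN = (p₁ − p₀) / p₁.
PN = (0.637 − 0.175) / 0.637 = 0.462 / 0.637 ≈ 0.7253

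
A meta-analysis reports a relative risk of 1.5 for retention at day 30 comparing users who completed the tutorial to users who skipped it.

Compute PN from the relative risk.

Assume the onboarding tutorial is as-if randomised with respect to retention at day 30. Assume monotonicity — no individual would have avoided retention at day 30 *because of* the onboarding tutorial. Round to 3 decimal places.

Under exogeneity and monotonicity, PN = (RR − 1) / RR = 1 − 1/RR.
PN = (1.5 − 1) / 1.5 = 0.5 / 1.5 ≈ 0.3333

PN ≈ 0.333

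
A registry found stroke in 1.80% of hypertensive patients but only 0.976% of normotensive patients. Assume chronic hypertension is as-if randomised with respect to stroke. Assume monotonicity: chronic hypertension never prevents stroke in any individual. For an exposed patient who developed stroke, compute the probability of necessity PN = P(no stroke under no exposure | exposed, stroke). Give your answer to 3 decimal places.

PN ≈ 0.458

p₁ = 0.018, p₀ = 0.00976.
Under exogeneity and monotonicity, PN = (p₁ − p₀) / p₁.
PN = (0.018 − 0.00976) / 0.018 = 0.00824 / 0.018 ≈ 0.4578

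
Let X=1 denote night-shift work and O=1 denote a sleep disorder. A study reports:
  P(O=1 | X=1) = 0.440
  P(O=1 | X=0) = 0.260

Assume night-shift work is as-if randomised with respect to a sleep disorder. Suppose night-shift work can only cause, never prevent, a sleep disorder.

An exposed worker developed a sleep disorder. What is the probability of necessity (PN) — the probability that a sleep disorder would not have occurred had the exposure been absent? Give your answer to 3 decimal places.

PN ≈ 0.409

Let p₁ = 0.44, p₀ = 0.26.
Under exogeneity and monotonicity, PN = (p₁ − p₀) / p₁.
PN = (0.44 − 0.26) / 0.44 = 0.18 / 0.44 ≈ 0.4091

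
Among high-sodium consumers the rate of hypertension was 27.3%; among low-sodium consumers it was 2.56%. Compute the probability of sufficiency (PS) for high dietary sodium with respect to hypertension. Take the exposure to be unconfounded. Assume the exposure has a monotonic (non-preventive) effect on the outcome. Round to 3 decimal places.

PS ≈ 0.254

p₁ = 0.273, p₀ = 0.0256.
Under exogeneity and monotonicity, PS = (p₁ − p₀) / (1 − p₀).
PS = (0.273 − 0.0256) / (1 − 0.0256) = 0.2474 / 0.9744 ≈ 0.2539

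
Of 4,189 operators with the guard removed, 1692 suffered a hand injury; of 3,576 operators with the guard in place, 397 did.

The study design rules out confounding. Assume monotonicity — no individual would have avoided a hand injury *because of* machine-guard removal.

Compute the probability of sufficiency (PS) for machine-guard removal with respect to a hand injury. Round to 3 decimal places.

PS ≈ 0.329

p₁ = P(outcome | exposed) = 1692/4189 = 0.40392
p₀ = P(outcome | unexposed) = 397/3576 = 0.11102
Under exogeneity and monotonicity, PS = (p₁ − p₀) / (1 − p₀).
PS = (0.40392 − 0.11102) / (1 − 0.11102) = 0.2929 / 0.88898 ≈ 0.3295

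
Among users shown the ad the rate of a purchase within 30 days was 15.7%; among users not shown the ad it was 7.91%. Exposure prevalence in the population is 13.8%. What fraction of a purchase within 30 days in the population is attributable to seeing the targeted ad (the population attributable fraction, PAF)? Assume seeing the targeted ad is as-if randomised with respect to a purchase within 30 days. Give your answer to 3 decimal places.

p₁ = 0.157, p₀ = 0.0791.
Overall risk P(Y=1) = π·p₁ + (1−π)·p₀ = 0.138×0.157 + 0.862×0.0791 = 0.08985.
Under exogeneity, PAF = [P(Y=1) − p₀] / P(Y=1).
PAF = (0.08985 − 0.0791) / 0.08985 ≈ 0.1196

PAF ≈ 0.120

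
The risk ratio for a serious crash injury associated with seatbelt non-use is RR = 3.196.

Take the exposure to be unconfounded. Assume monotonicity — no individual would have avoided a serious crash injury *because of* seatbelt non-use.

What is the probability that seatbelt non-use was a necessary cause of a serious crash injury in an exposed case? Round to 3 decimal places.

Under exogeneity and monotonicity, PN = (RR − 1) / RR = 1 − 1/RR.
PN = (3.196 − 1) / 3.196 = 2.196 / 3.196 ≈ 0.6871

PN ≈ 0.687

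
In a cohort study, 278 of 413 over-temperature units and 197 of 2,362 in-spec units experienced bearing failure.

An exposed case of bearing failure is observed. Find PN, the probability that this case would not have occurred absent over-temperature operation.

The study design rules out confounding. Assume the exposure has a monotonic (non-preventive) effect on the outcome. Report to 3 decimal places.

p₁ = P(outcome | exposed) = 278/413 = 0.67312
p₀ = P(outcome | unexposed) = 197/2362 = 0.083404
Under exogeneity and monotonicity, PN = (p₁ − p₀) / p₁.
PN = (0.67312 − 0.083404) / 0.67312 = 0.58972 / 0.67312 ≈ 0.8761

PN ≈ 0.876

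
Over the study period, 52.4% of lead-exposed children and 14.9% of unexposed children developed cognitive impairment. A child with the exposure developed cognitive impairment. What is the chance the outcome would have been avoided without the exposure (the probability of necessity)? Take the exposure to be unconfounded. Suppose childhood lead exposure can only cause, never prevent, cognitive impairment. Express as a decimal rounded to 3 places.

PN ≈ 0.716

p₁ = 0.524, p₀ = 0.149.
Under exogeneity and monotonicity, PN = (p₁ − p₀) / p₁.
PN = (0.524 − 0.149) / 0.524 = 0.375 / 0.524 ≈ 0.7156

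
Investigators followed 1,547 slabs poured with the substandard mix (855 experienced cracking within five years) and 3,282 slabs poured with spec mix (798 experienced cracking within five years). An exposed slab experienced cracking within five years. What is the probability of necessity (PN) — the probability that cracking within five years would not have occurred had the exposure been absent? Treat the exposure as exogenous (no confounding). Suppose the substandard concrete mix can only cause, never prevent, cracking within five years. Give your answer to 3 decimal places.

PN ≈ 0.560

p₁ = P(outcome | exposed) = 855/1547 = 0.55268
p₀ = P(outcome | unexposed) = 798/3282 = 0.24314
Under exogeneity and monotonicity, PN = (p₁ − p₀) / p₁.
PN = (0.55268 − 0.24314) / 0.55268 = 0.30954 / 0.55268 ≈ 0.5601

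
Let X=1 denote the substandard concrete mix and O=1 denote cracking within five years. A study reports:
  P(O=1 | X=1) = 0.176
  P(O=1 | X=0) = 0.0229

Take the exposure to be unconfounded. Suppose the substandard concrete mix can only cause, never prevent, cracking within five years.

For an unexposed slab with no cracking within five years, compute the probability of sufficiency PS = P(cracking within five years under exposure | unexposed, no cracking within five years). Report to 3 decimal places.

Let p₁ = 0.176, p₀ = 0.0229.
Under exogeneity and monotonicity, PS = (p₁ − p₀) / (1 − p₀).
PS = (0.176 − 0.0229) / (1 − 0.0229) = 0.1531 / 0.9771 ≈ 0.1567

PS ≈ 0.157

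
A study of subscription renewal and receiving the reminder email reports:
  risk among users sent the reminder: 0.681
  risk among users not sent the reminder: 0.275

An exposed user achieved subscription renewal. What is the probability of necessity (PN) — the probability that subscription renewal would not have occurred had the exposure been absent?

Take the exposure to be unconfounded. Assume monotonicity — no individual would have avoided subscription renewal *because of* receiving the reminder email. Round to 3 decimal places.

Let p₁ = 0.681, p₀ = 0.275.
Under exogeneity and monotonicity, PN = (p₁ − p₀) / p₁.
PN = (0.681 − 0.275) / 0.681 = 0.406 / 0.681 ≈ 0.5962

PN ≈ 0.596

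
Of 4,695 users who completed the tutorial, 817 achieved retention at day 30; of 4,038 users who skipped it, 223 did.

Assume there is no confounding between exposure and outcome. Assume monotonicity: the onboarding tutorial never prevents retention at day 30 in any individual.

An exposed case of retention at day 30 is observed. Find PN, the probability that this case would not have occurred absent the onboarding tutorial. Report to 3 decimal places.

PN ≈ 0.683

p₁ = P(outcome | exposed) = 817/4695 = 0.17401
p₀ = P(outcome | unexposed) = 223/4038 = 0.055225
Under exogeneity and monotonicity, PN = (p₁ − p₀) / p₁.
PN = (0.17401 − 0.055225) / 0.17401 = 0.11879 / 0.17401 ≈ 0.6826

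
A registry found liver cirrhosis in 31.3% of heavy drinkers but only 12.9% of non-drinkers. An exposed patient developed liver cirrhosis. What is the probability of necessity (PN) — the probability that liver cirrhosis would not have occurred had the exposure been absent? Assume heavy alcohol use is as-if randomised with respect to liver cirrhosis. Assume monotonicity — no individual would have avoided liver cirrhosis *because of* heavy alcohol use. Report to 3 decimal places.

p₁ = 0.313, p₀ = 0.129.
Under exogeneity and monotonicity, PN = (p₁ − p₀) / p₁.
PN = (0.313 − 0.129) / 0.313 = 0.184 / 0.313 ≈ 0.5879

PN ≈ 0.588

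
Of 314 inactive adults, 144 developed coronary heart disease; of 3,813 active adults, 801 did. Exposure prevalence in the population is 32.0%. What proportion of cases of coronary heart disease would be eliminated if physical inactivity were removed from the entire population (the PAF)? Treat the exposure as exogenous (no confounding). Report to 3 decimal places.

PAF ≈ 0.275

p₁ = P(outcome | exposed) = 144/314 = 0.4586
p₀ = P(outcome | unexposed) = 801/3813 = 0.21007
Overall risk P(Y=1) = π·p₁ + (1−π)·p₀ = 0.32×0.4586 + 0.68×0.21007 = 0.2896.
Under exogeneity, PAF = [P(Y=1) − p₀] / P(Y=1).
PAF = (0.2896 − 0.21007) / 0.2896 ≈ 0.2746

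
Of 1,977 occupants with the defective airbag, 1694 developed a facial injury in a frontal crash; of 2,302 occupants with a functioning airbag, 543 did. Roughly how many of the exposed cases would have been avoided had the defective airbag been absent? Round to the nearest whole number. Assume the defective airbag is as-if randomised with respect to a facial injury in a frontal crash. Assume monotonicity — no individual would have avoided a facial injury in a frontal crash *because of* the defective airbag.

p₁ = P(outcome | exposed) = 1694/1977 = 0.85685
p₀ = P(outcome | unexposed) = 543/2302 = 0.23588
PN = (p₁ − p₀)/p₁ = (0.85685 − 0.23588) / 0.85685 ≈ 0.72471.
Attributable cases ≈ PN × (exposed cases) = 0.72471 × 1694 ≈ 1227.66.

about 1228 cases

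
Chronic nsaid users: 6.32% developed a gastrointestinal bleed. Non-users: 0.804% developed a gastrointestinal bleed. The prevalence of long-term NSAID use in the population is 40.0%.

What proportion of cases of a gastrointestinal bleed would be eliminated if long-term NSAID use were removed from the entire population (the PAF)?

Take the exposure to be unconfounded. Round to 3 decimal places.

p₁ = 0.0632, p₀ = 0.00804.
Overall risk P(Y=1) = π·p₁ + (1−π)·p₀ = 0.4×0.0632 + 0.6×0.00804 = 0.030104.
Under exogeneity, PAF = [P(Y=1) − p₀] / P(Y=1).
PAF = (0.030104 − 0.00804) / 0.030104 ≈ 0.7329

PAF ≈ 0.733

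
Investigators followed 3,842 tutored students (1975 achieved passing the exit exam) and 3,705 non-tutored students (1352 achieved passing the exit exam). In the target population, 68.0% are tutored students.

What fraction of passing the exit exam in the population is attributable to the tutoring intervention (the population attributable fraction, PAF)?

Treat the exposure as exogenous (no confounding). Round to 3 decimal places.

PAF ≈ 0.217

p₁ = P(outcome | exposed) = 1975/3842 = 0.51406
p₀ = P(outcome | unexposed) = 1352/3705 = 0.36491
Overall risk P(Y=1) = π·p₁ + (1−π)·p₀ = 0.68×0.51406 + 0.32×0.36491 = 0.46633.
Under exogeneity, PAF = [P(Y=1) − p₀] / P(Y=1).
PAF = (0.46633 − 0.36491) / 0.46633 ≈ 0.2175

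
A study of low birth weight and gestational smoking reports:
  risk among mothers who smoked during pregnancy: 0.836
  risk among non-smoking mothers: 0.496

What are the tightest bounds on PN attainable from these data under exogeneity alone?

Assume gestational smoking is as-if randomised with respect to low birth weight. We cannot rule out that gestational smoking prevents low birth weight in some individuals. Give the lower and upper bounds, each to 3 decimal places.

Let p₁ = 0.836, p₀ = 0.496.
Under exogeneity alone the bounds on PN are max{0,(p₁−p₀)/p₁} ≤ PN ≤ min{1,(1−p₀)/p₁}.
  lower = (p₁ − p₀)/p₁ = 0.34 / 0.836 ≈ 0.4067
  upper = min{1, (1 − p₀)/p₁} = 0.504 / 0.836 ≈ 0.6029

0.407 ≤ PN ≤ 0.603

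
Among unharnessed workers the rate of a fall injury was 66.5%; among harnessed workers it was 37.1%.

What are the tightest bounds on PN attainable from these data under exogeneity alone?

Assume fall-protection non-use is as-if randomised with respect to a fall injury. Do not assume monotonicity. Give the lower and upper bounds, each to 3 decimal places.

p₁ = 0.665, p₀ = 0.371.
Under exogeneity alone the bounds on PN are max{0,(p₁−p₀)/p₁} ≤ PN ≤ min{1,(1−p₀)/p₁}.
  lower = (p₁ − p₀)/p₁ = 0.294 / 0.665 ≈ 0.4421
  upper = min{1, (1 − p₀)/p₁} = 0.629 / 0.665 ≈ 0.9459

0.442 ≤ PN ≤ 0.946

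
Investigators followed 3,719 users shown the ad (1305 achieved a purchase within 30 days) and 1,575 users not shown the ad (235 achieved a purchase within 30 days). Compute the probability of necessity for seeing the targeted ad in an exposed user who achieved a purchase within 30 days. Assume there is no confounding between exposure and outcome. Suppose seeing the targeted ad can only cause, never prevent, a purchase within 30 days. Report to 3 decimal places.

p₁ = P(outcome | exposed) = 1305/3719 = 0.3509
p₀ = P(outcome | unexposed) = 235/1575 = 0.14921
Under exogeneity and monotonicity, PN = (p₁ − p₀) / p₁.
PN = (0.3509 − 0.14921) / 0.3509 = 0.20169 / 0.3509 ≈ 0.5748

PN ≈ 0.575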